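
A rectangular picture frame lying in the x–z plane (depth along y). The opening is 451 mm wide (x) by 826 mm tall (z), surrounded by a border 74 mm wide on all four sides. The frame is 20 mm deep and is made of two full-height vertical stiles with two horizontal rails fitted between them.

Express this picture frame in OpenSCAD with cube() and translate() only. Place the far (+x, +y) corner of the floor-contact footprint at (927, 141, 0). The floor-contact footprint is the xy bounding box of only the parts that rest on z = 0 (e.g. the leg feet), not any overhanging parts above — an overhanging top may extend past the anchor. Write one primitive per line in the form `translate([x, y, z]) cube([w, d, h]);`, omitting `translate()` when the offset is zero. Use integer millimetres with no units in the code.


translate([328, 121, 0]) cube([74, 20, 974]);
translate([853, 121, 0]) cube([74, 20, 974]);
translate([402, 121, 0]) cube([451, 20, 74]);
translate([402, 121, 900]) cube([451, 20, 74]);


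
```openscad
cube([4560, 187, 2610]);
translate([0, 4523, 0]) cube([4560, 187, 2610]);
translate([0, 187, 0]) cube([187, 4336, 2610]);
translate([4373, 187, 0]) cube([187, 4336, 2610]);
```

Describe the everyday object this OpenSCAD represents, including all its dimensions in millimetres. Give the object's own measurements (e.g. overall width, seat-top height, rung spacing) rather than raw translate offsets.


The wall frame of a small rectangular building: four walls, each 2610 mm tall and 187 mm thick, enclosing a footprint 4560 mm (x) by 4710 mm (y) outside-to-outside, with no floor or roof. The front and back walls (the −y and +y sides) span the full width; the two side walls fit between them.


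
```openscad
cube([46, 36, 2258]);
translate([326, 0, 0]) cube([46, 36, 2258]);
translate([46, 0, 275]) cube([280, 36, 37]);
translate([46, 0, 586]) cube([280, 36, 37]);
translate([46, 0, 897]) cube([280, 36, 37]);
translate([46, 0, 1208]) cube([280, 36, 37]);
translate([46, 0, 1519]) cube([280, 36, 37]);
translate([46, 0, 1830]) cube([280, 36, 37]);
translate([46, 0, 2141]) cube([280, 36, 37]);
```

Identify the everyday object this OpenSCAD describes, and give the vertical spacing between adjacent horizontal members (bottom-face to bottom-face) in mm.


A ladder. The rung spacing is 311 mm.

Two tall 46×36 posts with 7 short bars between them — a ladder. Adjacent rungs sit at z = 275 and z = 586, so the spacing is 586 − 275 = 311 mm.


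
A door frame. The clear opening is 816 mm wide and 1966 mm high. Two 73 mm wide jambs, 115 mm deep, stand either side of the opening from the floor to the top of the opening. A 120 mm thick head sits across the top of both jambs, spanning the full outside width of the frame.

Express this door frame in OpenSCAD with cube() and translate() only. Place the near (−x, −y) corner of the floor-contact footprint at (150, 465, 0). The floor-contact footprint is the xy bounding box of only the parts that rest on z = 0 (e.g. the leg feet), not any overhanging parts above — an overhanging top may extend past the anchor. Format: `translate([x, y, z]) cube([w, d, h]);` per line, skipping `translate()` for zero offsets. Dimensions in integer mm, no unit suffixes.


translate([150, 465, 0]) cube([73, 115, 1966]);
translate([1039, 465, 0]) cube([73, 115, 1966]);
translate([150, 465, 1966]) cube([962, 115, 120]);


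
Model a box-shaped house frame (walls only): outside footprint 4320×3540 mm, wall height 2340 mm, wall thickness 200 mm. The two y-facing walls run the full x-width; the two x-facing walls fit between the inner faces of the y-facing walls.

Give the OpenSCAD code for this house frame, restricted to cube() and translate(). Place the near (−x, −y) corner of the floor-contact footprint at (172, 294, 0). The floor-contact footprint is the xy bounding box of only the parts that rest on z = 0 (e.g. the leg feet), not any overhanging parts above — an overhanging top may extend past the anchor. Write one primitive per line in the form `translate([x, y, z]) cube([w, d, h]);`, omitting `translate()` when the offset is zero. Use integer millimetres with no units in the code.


translate([172, 294, 0]) cube([4320, 200, 2340]);
translate([172, 3634, 0]) cube([4320, 200, 2340]);
translate([172, 494, 0]) cube([200, 3140, 2340]);
translate([4292, 494, 0]) cube([200, 3140, 2340]);


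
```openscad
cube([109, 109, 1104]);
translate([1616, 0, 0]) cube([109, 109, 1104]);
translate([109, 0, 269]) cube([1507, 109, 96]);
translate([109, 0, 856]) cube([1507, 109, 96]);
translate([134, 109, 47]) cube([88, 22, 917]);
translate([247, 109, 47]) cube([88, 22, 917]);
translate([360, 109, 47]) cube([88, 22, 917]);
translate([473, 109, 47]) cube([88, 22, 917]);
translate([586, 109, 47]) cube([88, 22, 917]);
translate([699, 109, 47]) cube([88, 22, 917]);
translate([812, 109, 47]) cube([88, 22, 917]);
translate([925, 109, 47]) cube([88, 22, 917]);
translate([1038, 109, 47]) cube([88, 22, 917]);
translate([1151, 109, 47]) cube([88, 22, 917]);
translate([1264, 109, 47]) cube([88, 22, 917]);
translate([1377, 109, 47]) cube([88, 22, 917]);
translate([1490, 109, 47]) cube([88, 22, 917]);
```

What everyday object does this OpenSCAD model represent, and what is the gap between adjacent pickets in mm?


A fence section. The picket gap is 25 mm.

Two posts, two rails, 13 pickets — a fence section. Span 1507 mm holds 13 pickets of 88 mm with 14 equal gaps: ⌊(1507 − 13·88) / 14⌋ = 25 mm.


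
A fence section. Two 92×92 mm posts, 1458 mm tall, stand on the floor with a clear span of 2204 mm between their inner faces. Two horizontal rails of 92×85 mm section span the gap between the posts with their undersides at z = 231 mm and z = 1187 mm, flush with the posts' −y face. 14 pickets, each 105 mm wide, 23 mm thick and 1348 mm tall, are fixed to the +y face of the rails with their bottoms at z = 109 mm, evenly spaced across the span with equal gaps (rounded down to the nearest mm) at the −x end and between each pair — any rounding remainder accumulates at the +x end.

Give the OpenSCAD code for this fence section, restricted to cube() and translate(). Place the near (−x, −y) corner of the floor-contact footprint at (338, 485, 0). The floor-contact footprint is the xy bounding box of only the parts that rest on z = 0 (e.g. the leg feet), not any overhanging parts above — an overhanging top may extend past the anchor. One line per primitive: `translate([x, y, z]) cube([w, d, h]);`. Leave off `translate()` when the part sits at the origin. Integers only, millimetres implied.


translate([338, 485, 0]) cube([92, 92, 1458]);
translate([2634, 485, 0]) cube([92, 92, 1458]);
translate([430, 485, 231]) cube([2204, 92, 85]);
translate([430, 485, 1187]) cube([2204, 92, 85]);
translate([478, 577, 109]) cube([105, 23, 1348]);
translate([631, 577, 109]) cube([105, 23, 1348]);
translate([784, 577, 109]) cube([105, 23, 1348]);
translate([937, 577, 109]) cube([105, 23, 1348]);
translate([1090, 577, 109]) cube([105, 23, 1348]);
translate([1243, 577, 109]) cube([105, 23, 1348]);
translate([1396, 577, 109]) cube([105, 23, 1348]);
translate([1549, 577, 109]) cube([105, 23, 1348]);
translate([1702, 577, 109]) cube([105, 23, 1348]);
translate([1855, 577, 109]) cube([105, 23, 1348]);
translate([2008, 577, 109]) cube([105, 23, 1348]);
translate([2161, 577, 109]) cube([105, 23, 1348]);
translate([2314, 577, 109]) cube([105, 23, 1348]);
translate([2467, 577, 109]) cube([105, 23, 1348]);


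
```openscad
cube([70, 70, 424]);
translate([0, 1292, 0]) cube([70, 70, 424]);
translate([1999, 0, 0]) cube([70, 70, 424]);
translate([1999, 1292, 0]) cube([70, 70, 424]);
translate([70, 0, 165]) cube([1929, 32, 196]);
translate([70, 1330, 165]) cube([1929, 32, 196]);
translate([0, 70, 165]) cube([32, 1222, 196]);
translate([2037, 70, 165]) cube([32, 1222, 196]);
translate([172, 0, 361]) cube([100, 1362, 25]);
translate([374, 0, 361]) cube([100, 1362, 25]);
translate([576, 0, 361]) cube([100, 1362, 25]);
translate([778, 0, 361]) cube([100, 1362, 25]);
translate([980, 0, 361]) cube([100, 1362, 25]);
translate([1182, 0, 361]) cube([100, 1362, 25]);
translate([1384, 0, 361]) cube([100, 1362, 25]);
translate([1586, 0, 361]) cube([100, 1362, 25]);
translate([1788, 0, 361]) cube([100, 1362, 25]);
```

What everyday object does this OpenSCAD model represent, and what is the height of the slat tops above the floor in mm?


A bed frame. The slat-top height is 386 mm.

Four posts, four rails, and a row of slats — a bed frame. Slats sit on the rails at z = 165 + 196 = 361; with slat thickness 25, the top is 386 mm.


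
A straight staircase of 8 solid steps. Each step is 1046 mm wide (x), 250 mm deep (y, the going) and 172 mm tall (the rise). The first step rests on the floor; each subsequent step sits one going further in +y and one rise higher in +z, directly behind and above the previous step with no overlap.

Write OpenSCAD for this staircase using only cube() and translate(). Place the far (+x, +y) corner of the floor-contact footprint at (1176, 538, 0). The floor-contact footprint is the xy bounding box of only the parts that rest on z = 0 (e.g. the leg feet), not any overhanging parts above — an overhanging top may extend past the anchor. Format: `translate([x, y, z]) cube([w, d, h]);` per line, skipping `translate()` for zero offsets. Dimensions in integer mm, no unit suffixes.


translate([130, 288, 0]) cube([1046, 250, 172]);
translate([130, 538, 172]) cube([1046, 250, 172]);
translate([130, 788, 344]) cube([1046, 250, 172]);
translate([130, 1038, 516]) cube([1046, 250, 172]);
translate([130, 1288, 688]) cube([1046, 250, 172]);
translate([130, 1538, 860]) cube([1046, 250, 172]);
translate([130, 1788, 1032]) cube([1046, 250, 172]);
translate([130, 2038, 1204]) cube([1046, 250, 172]);


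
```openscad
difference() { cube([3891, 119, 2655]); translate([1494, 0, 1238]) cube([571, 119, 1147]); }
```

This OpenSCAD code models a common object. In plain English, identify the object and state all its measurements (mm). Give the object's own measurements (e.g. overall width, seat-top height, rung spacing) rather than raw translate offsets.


A wall 3891 mm long (x), 119 mm thick (y), 2655 mm tall, with a rectangular window opening cut through it. The opening is 571 mm wide and 1147 mm tall; its sill is at z = 1238 mm and its near (−x) edge is 1494 mm from the wall's −x end. The opening passes through the full wall thickness.


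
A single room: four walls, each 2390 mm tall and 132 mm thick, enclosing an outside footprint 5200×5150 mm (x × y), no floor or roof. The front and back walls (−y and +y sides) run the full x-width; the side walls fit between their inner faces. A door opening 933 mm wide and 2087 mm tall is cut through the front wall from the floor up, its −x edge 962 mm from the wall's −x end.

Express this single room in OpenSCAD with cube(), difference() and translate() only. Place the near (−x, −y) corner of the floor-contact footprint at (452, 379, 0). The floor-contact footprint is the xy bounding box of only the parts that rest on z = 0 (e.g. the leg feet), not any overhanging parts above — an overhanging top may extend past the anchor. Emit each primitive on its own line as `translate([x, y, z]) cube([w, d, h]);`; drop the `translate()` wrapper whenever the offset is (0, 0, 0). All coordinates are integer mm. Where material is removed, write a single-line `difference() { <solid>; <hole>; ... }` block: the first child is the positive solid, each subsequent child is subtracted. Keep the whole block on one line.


difference() { translate([452, 379, 0]) cube([5200, 132, 2390]); translate([1414, 379, 0]) cube([933, 132, 2087]); }
translate([452, 5397, 0]) cube([5200, 132, 2390]);
translate([452, 511, 0]) cube([132, 4886, 2390]);
translate([5520, 511, 0]) cube([132, 4886, 2390]);


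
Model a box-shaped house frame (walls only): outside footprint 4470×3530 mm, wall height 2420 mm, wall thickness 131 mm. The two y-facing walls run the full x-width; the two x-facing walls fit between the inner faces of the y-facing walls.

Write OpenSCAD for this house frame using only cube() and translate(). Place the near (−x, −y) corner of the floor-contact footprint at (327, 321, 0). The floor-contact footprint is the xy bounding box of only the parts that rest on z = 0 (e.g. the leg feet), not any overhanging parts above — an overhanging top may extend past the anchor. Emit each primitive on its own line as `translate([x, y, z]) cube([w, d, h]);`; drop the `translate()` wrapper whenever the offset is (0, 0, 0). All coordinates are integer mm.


translate([327, 321, 0]) cube([4470, 131, 2420]);
translate([327, 3720, 0]) cube([4470, 131, 2420]);
translate([327, 452, 0]) cube([131, 3268, 2420]);
translate([4666, 452, 0]) cube([131, 3268, 2420]);


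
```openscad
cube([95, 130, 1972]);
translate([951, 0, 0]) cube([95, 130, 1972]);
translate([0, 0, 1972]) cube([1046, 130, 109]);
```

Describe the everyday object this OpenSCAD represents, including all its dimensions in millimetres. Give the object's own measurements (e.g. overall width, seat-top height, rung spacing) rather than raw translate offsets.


A door frame. The clear opening is 856 mm wide and 1972 mm high. Two 95 mm wide jambs, 130 mm deep, stand either side of the opening from the floor to the top of the opening. A 109 mm thick head sits across the top of both jambs, spanning the full outside width of the frame.


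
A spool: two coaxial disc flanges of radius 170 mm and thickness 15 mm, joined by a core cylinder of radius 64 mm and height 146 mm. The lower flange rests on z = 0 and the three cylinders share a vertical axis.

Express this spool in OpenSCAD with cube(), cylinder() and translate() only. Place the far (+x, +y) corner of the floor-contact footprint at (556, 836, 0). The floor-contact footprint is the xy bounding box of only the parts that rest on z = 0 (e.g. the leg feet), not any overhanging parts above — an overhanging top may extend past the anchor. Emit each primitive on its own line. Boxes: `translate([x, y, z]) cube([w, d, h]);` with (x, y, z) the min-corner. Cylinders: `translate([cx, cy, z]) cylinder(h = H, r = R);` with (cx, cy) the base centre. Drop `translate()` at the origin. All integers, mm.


translate([386, 666, 0]) cylinder(h = 15, r = 170);
translate([386, 666, 15]) cylinder(h = 146, r = 64);
translate([386, 666, 161]) cylinder(h = 15, r = 170);


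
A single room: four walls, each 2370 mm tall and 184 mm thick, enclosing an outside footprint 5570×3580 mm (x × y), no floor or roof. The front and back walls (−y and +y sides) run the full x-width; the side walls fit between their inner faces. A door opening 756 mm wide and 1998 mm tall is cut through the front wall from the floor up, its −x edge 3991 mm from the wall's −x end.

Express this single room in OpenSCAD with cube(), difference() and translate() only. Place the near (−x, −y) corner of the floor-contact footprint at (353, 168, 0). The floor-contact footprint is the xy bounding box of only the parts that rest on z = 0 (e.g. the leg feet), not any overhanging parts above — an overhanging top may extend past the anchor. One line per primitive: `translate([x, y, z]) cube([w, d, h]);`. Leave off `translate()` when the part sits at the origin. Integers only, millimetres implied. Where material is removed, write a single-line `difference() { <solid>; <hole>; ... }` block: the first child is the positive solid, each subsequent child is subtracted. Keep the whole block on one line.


difference() { translate([353, 168, 0]) cube([5570, 184, 2370]); translate([4344, 168, 0]) cube([756, 184, 1998]); }
translate([353, 3564, 0]) cube([5570, 184, 2370]);
translate([353, 352, 0]) cube([184, 3212, 2370]);
translate([5739, 352, 0]) cube([184, 3212, 2370]);


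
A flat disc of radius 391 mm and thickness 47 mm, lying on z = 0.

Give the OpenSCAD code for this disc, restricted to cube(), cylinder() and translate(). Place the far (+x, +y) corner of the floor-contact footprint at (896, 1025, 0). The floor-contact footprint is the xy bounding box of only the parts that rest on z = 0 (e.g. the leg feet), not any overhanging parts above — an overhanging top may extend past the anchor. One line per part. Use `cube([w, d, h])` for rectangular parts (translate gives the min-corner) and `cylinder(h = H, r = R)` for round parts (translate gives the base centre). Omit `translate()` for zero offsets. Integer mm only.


translate([505, 634, 0]) cylinder(h = 47, r = 391);


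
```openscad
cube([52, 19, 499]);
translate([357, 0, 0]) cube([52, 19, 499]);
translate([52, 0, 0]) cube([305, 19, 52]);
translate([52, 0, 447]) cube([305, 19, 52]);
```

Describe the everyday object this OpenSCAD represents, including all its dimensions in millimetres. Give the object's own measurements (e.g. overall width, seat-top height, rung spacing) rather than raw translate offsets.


A rectangular picture frame lying in the x–z plane (depth along y). The opening is 305 mm wide (x) by 395 mm tall (z), surrounded by a border 52 mm wide on all four sides. The frame is 19 mm deep and is made of two full-height vertical stiles with two horizontal rails fitted between them.


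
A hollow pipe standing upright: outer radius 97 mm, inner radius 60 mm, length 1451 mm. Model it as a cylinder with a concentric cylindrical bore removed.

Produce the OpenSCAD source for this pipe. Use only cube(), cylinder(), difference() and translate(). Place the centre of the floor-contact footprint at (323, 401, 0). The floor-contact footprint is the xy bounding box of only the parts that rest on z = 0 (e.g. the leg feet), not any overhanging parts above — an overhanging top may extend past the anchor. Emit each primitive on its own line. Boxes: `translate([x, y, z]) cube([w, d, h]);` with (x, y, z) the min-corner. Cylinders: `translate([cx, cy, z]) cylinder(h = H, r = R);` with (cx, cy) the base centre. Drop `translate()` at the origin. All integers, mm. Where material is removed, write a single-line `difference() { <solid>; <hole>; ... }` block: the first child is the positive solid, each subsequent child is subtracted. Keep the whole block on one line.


difference() { translate([323, 401, 0]) cylinder(h = 1451, r = 97); translate([323, 401, 0]) cylinder(h = 1451, r = 60); }


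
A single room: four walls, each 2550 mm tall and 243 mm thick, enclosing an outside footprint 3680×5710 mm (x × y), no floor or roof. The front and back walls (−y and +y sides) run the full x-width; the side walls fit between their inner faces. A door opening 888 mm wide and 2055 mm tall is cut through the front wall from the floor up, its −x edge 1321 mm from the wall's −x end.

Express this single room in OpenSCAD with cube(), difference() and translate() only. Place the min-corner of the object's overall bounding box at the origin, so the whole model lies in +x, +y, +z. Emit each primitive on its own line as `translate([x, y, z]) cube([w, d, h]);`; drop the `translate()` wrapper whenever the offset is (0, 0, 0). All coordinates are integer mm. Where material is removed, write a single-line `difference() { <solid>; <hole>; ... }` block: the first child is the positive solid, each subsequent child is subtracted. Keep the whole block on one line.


difference() { cube([3680, 243, 2550]); translate([1321, 0, 0]) cube([888, 243, 2055]); }
translate([0, 5467, 0]) cube([3680, 243, 2550]);
translate([0, 243, 0]) cube([243, 5224, 2550]);
translate([3437, 243, 0]) cube([243, 5224, 2550]);


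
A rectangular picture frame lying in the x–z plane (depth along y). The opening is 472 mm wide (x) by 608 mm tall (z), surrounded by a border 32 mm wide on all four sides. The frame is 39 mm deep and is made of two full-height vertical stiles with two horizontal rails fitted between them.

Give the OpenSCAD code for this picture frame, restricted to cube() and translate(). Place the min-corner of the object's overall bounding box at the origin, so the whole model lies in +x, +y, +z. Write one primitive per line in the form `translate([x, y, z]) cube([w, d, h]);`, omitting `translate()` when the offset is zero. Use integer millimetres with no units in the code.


cube([32, 39, 672]);
translate([504, 0, 0]) cube([32, 39, 672]);
translate([32, 0, 0]) cube([472, 39, 32]);
translate([32, 0, 640]) cube([472, 39, 32]);


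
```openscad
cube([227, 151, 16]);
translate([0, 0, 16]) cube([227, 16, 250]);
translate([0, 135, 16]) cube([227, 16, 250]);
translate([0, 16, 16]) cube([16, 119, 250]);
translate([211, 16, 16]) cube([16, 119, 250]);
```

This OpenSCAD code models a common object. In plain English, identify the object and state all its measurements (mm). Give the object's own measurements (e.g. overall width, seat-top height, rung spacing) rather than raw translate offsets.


An open-topped rectangular box: outside dimensions 227×151×266 mm, with a uniform wall and base thickness of 16 mm. The base is a full 227×151 slab on the floor; four walls sit on top of the base. The front and back walls (the −y and +y sides) span the full width; the two side walls fit between them.


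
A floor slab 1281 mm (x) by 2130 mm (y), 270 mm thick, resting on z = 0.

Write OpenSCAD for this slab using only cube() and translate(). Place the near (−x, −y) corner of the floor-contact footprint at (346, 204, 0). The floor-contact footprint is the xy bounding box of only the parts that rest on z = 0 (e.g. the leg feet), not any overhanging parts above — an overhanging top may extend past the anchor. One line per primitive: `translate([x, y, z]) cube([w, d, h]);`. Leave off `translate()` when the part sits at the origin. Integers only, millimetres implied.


translate([346, 204, 0]) cube([1281, 2130, 270]);


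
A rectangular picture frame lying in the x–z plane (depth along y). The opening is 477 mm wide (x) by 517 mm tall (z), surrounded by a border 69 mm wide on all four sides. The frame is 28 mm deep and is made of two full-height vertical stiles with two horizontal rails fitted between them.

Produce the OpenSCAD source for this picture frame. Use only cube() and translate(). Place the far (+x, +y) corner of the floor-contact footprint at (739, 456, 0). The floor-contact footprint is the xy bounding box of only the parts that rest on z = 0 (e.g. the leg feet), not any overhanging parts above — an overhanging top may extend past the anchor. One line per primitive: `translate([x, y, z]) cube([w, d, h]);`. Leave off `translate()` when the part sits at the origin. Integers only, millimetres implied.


translate([124, 428, 0]) cube([69, 28, 655]);
translate([670, 428, 0]) cube([69, 28, 655]);
translate([193, 428, 0]) cube([477, 28, 69]);
translate([193, 428, 586]) cube([477, 28, 69]);


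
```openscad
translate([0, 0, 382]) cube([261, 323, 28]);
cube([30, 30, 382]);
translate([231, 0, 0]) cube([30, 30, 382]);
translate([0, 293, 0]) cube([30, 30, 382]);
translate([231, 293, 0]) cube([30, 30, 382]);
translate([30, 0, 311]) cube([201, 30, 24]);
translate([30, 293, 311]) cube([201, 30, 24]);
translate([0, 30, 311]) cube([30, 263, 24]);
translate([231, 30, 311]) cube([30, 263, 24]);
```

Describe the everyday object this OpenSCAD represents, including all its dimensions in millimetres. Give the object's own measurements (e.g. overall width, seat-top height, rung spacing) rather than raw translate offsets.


A simple wooden stool: a rectangular seat 261 mm (x) by 323 mm (y), 28 mm thick, top face at z = 410 mm, on four square legs, each 30×30 mm in cross-section. The legs rest on z = 0, each flush with a corner of the seat. Four stretchers, 30 mm wide and 24 mm tall, connect adjacent legs with their undersides at z = 311 mm, each running between the inner faces of the legs it joins and aligned with the legs' outer faces on the other axis.


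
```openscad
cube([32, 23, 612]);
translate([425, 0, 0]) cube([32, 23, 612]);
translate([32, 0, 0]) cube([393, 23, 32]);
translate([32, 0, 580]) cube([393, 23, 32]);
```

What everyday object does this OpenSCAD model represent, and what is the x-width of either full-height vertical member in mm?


A picture frame. The border width is 32 mm.

Four thin pieces enclosing a rectangular opening — a picture frame. The two full-height stiles are 612 mm tall; the top rail sits at z = 580 and is 32 mm tall, so the border above the opening is 612 − 580 = 32 mm, matching the stile x-width.


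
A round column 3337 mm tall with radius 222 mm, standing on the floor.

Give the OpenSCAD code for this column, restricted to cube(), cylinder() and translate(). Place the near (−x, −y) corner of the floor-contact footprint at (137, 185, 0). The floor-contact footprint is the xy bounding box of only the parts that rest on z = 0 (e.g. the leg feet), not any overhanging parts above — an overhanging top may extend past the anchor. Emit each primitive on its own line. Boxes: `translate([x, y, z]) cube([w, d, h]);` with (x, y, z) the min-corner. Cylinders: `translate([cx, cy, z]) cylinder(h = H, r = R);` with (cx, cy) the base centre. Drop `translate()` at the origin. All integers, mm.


translate([359, 407, 0]) cylinder(h = 3337, r = 222);


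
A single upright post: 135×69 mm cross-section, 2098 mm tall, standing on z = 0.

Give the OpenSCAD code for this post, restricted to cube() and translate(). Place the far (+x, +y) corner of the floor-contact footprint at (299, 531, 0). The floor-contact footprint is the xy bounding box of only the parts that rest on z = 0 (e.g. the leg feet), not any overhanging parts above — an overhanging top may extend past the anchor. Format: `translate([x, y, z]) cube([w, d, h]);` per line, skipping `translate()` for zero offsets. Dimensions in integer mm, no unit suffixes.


translate([164, 462, 0]) cube([135, 69, 2098]);


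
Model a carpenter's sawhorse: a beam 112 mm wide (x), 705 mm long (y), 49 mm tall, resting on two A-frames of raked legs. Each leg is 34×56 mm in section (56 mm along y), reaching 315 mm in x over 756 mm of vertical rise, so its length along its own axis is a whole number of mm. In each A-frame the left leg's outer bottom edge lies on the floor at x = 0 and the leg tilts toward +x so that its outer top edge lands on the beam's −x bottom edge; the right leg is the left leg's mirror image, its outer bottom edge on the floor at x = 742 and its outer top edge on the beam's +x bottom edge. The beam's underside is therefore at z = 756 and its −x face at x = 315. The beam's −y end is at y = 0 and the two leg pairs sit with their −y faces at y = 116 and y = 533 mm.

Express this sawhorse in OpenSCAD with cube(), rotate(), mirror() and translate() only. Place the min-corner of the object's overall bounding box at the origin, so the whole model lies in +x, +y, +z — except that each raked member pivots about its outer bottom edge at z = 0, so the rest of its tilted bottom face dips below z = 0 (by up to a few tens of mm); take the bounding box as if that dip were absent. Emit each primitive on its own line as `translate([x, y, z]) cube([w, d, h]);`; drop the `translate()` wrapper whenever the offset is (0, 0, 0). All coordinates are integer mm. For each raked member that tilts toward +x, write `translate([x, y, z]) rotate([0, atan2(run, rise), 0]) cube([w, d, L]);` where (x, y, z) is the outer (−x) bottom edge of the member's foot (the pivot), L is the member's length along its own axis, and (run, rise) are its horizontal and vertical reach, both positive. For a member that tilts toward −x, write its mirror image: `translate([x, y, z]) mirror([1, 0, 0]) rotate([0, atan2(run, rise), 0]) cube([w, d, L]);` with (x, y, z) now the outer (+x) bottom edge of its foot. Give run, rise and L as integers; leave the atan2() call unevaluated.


translate([315, 0, 756]) cube([112, 705, 49]);
translate([0, 116, 0]) rotate([0, atan2(315, 756), 0]) cube([34, 56, 819]);
translate([742, 116, 0]) mirror([1, 0, 0]) rotate([0, atan2(315, 756), 0]) cube([34, 56, 819]);
translate([0, 533, 0]) rotate([0, atan2(315, 756), 0]) cube([34, 56, 819]);
translate([742, 533, 0]) mirror([1, 0, 0]) rotate([0, atan2(315, 756), 0]) cube([34, 56, 819]);


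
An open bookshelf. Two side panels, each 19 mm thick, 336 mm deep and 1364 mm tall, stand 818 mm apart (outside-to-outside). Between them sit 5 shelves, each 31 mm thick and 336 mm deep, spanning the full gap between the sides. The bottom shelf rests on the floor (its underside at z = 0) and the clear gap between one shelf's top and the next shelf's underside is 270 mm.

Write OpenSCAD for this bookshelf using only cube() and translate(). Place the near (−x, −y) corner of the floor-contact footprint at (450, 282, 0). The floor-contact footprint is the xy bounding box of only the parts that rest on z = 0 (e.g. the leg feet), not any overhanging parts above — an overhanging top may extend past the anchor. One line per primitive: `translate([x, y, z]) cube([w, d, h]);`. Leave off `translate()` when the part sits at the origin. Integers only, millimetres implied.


translate([450, 282, 0]) cube([19, 336, 1364]);
translate([1249, 282, 0]) cube([19, 336, 1364]);
translate([469, 282, 0]) cube([780, 336, 31]);
translate([469, 282, 301]) cube([780, 336, 31]);
translate([469, 282, 602]) cube([780, 336, 31]);
translate([469, 282, 903]) cube([780, 336, 31]);
translate([469, 282, 1204]) cube([780, 336, 31]);


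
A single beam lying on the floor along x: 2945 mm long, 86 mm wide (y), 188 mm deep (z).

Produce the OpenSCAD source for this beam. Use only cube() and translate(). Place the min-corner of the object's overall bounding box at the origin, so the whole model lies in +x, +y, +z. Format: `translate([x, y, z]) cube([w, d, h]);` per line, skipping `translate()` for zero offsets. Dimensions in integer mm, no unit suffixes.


cube([2945, 86, 188]);


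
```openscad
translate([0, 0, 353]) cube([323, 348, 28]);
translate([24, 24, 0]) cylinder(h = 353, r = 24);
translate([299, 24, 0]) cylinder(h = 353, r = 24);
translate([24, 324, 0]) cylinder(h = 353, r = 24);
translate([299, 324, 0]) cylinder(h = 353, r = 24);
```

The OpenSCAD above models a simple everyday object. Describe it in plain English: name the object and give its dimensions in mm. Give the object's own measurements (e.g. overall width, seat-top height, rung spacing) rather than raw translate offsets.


A four-legged stool. The seat is a 323×348×28 mm slab whose top surface is at z = 381 mm; four round legs, each 48 mm in diameter, run from the floor (z = 0) to the underside of the seat, each leg's axis is inset half a diameter from the nearest pair of seat edges (so the leg's bounding box is flush with the corner).


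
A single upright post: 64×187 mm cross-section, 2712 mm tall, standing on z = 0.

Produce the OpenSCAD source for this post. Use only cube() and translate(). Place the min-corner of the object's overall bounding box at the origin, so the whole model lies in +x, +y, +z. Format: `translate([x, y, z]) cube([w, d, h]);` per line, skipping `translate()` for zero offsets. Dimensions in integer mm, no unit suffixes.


cube([64, 187, 2712]);


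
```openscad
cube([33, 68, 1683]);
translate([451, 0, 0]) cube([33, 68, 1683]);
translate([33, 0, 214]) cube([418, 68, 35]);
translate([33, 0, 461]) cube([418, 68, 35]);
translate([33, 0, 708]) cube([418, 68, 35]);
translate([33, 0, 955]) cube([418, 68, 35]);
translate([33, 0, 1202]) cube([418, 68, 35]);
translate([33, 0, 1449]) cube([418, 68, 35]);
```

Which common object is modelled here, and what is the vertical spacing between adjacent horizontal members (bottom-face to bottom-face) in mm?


A ladder. The rung spacing is 247 mm.

Two tall 33×68 posts with 6 short bars between them — a ladder. Adjacent rungs sit at z = 214 and z = 461, so the spacing is 461 − 214 = 247 mm.


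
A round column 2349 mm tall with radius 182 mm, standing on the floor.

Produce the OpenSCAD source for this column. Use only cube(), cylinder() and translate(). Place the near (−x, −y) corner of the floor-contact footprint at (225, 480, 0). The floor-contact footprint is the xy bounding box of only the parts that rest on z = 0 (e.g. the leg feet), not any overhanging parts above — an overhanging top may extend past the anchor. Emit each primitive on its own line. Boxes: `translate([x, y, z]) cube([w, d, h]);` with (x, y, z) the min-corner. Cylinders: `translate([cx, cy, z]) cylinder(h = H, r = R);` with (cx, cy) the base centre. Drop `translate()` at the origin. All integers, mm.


translate([407, 662, 0]) cylinder(h = 2349, r = 182);


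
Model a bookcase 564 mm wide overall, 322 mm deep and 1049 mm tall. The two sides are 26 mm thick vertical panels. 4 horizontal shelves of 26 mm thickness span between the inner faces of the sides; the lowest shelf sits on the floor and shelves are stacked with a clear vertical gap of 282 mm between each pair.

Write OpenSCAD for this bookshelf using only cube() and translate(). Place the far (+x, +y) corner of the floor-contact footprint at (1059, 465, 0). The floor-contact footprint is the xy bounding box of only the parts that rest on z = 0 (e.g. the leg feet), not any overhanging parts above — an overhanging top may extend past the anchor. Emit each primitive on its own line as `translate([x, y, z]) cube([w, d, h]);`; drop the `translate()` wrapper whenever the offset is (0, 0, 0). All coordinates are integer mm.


translate([495, 143, 0]) cube([26, 322, 1049]);
translate([1033, 143, 0]) cube([26, 322, 1049]);
translate([521, 143, 0]) cube([512, 322, 26]);
translate([521, 143, 308]) cube([512, 322, 26]);
translate([521, 143, 616]) cube([512, 322, 26]);
translate([521, 143, 924]) cube([512, 322, 26]);


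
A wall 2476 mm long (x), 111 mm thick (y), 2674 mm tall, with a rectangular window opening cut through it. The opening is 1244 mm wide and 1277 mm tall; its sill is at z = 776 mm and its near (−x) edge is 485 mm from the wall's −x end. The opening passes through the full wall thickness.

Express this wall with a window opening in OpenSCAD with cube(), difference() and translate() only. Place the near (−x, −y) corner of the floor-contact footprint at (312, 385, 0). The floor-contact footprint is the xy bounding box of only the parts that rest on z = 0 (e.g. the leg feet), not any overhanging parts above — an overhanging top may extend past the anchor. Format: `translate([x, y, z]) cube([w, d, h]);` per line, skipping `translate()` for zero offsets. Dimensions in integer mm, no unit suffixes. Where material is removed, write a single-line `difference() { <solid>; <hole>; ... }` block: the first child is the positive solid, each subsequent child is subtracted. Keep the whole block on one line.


difference() { translate([312, 385, 0]) cube([2476, 111, 2674]); translate([797, 385, 776]) cube([1244, 111, 1277]); }


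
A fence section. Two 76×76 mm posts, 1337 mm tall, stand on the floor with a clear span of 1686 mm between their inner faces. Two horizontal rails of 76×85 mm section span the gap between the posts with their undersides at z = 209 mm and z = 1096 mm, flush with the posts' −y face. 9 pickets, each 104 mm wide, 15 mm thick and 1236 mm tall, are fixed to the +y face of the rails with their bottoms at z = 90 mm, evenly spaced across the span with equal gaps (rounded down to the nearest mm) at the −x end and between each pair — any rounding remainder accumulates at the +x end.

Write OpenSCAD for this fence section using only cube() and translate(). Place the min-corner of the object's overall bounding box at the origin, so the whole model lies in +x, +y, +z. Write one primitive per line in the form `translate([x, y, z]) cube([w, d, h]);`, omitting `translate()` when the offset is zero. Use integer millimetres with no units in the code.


cube([76, 76, 1337]);
translate([1762, 0, 0]) cube([76, 76, 1337]);
translate([76, 0, 209]) cube([1686, 76, 85]);
translate([76, 0, 1096]) cube([1686, 76, 85]);
translate([151, 76, 90]) cube([104, 15, 1236]);
translate([330, 76, 90]) cube([104, 15, 1236]);
translate([509, 76, 90]) cube([104, 15, 1236]);
translate([688, 76, 90]) cube([104, 15, 1236]);
translate([867, 76, 90]) cube([104, 15, 1236]);
translate([1046, 76, 90]) cube([104, 15, 1236]);
translate([1225, 76, 90]) cube([104, 15, 1236]);
translate([1404, 76, 90]) cube([104, 15, 1236]);
translate([1583, 76, 90]) cube([104, 15, 1236]);


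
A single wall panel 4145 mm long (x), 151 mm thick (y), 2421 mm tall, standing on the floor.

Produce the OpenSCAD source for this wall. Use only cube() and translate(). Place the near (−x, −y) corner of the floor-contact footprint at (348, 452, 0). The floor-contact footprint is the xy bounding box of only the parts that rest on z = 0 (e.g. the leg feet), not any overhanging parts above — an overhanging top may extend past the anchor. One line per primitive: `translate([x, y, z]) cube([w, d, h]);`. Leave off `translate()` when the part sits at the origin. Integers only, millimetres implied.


translate([348, 452, 0]) cube([4145, 151, 2421]);


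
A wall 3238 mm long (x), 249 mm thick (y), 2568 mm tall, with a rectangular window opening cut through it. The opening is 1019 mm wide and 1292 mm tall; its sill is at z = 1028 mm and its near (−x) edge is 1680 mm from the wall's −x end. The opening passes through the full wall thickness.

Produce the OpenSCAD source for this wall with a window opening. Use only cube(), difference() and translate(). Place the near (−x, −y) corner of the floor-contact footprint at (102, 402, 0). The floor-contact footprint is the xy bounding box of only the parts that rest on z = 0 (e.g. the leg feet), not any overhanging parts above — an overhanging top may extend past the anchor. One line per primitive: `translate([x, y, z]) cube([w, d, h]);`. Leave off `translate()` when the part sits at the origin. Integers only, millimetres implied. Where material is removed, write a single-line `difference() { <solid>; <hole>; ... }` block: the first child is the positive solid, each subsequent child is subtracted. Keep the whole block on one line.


difference() { translate([102, 402, 0]) cube([3238, 249, 2568]); translate([1782, 402, 1028]) cube([1019, 249, 1292]); }


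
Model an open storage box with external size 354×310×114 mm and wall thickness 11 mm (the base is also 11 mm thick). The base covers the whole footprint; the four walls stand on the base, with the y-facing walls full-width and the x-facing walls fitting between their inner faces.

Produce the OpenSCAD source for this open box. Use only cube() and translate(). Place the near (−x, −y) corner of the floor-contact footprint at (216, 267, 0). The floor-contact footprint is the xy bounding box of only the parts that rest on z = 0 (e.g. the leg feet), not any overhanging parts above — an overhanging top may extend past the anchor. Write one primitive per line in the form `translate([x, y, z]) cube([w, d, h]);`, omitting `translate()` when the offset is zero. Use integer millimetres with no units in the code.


translate([216, 267, 0]) cube([354, 310, 11]);
translate([216, 267, 11]) cube([354, 11, 103]);
translate([216, 566, 11]) cube([354, 11, 103]);
translate([216, 278, 11]) cube([11, 288, 103]);
translate([559, 278, 11]) cube([11, 288, 103]);


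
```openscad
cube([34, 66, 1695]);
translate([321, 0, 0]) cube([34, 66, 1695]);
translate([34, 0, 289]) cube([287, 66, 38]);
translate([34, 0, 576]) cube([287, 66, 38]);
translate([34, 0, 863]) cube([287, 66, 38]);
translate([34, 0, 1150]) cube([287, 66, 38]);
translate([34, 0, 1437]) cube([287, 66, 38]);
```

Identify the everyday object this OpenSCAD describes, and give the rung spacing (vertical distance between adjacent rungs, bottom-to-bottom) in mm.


A ladder. The rung spacing is 287 mm.

Two tall 34×66 posts with 5 short bars between them — a ladder. Adjacent rungs sit at z = 289 and z = 576, so the spacing is 576 − 289 = 287 mm.


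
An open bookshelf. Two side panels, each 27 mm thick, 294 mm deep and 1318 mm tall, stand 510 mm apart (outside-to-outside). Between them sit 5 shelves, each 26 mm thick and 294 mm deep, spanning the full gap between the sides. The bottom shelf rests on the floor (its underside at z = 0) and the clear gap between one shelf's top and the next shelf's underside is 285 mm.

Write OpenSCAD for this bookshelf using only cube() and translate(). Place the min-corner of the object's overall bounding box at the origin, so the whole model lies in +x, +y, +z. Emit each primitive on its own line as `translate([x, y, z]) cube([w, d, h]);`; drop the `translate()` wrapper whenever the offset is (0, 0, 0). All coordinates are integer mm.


cube([27, 294, 1318]);
translate([483, 0, 0]) cube([27, 294, 1318]);
translate([27, 0, 0]) cube([456, 294, 26]);
translate([27, 0, 311]) cube([456, 294, 26]);
translate([27, 0, 622]) cube([456, 294, 26]);
translate([27, 0, 933]) cube([456, 294, 26]);
translate([27, 0, 1244]) cube([456, 294, 26]);
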